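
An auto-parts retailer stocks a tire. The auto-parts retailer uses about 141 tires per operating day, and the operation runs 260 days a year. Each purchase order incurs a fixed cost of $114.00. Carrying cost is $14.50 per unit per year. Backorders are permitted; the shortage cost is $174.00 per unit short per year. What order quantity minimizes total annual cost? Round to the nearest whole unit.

Q* ≈ 790 tires

Annual demand D = 141 × 260 = 36,660.
With planned backorders, Q* = √(2DS/H) · √((H+B)/B).
√(2DS/H) = √(2 × 36,660 × 114 / 14.5) = 759.241.
√((H+B)/B) = √((14.5+174)/174) = 1.0408.
Q* ≈ 790.243.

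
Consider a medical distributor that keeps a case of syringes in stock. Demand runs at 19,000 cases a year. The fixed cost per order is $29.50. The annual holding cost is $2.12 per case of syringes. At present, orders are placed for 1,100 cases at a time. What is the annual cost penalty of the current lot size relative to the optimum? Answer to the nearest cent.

Extra cost ≈ $133.95 per year

EOQ = √(2DS/H) = √(2 × 19,000 × 29.5 / 2.12) ≈ 727.17.
Cost at Q* = (D/Q*)S + (Q*/2)H = √(2DSH) ≈ $1,541.60.
Cost at Q = 1,100: (19,000/1,100)×29.5 + (1,100/2)×2.12 = $509.55 + $1,166.00 = $1,675.55.
Excess = $1,675.55 − $1,541.60 = $133.95.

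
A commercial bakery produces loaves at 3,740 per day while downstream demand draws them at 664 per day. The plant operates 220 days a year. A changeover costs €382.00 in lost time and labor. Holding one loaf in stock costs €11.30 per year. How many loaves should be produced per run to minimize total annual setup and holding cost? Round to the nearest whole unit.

Annual demand D = 664 × 220 = 146,080.
Production build-up factor (1 − d/p) = 1 − 664/3,740 = 0.8225.
Q* = √(2DS / (H(1 − d/p))) = √(2 × 146,080 × 382 / (11.3 × 0.8225)).
= √(111,605,120 / 9.2938) ≈ 3465.337.

Q* ≈ 3,465 loaves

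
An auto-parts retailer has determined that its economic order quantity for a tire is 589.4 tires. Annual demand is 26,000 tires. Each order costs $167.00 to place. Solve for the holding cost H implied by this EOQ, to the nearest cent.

H ≈ $25.00

The basic EOQ model gives Q* = √(2DS/H); rearrange for the unknown.
From Q* = √(2DS/H): H = 2DS / Q*² = 2 × 26,000 × 167 / 589.4² = 24.9977.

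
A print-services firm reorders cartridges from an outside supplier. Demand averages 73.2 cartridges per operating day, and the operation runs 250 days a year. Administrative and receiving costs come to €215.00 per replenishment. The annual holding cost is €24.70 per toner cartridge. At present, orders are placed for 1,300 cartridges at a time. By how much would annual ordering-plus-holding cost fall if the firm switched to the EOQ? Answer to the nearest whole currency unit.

Extra cost ≈ €5,140 per year

Annual demand D = 73.2 × 250 = 18,300.
EOQ = √(2DS/H) = √(2 × 18,300 × 215 / 24.7) ≈ 564.43.
Cost at Q* = (D/Q*)S + (Q*/2)H = √(2DSH) ≈ €13,941.46.
Cost at Q = 1,300: (18,300/1,300)×215 + (1,300/2)×24.7 = €3,026.54 + €16,055.00 = €19,081.54.
Excess = €19,081.54 − €13,941.46 = €5,140.08.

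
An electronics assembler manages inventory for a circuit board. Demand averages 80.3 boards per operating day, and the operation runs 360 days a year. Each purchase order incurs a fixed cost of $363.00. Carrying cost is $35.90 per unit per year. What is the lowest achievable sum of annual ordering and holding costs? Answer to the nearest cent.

TC* ≈ $27,448.88

Annual demand D = 80.3 × 360 = 28,908.
The optimal lot size = √(2DS/H) = √(2 × 28,908 × 363 / 35.9) ≈ 764.59.
At the optimum the two cost components are equal, so total cost = 2·(Q*/2)H = Q*·H.
Minimum total = √(2DSH) = √(2 × 28,908 × 363 × 35.9) ≈ 27448.876.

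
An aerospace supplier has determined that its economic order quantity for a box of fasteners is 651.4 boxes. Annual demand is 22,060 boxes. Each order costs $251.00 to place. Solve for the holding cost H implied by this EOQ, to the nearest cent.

H ≈ $26.10

Squaring Q* = √(2DS/H) gives Q*² = 2DS/H.
From Q* = √(2DS/H): H = 2DS / Q*² = 2 × 22,060 × 251 / 651.4² = 26.0984.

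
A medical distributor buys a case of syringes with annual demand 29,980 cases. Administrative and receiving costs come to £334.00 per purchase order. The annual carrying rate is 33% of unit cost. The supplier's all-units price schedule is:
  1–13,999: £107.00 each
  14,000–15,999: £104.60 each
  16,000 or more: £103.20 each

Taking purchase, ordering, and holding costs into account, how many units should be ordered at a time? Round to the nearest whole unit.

Holding cost per unit per year at price C is H = 0.33·C.
Candidates are each tier's EOQ (if it falls in that tier) and each price-break quantity.
EOQ at £107.00 = 753.1 (feasible in tier 1): TC = 29,980×£107.00 + (29,980/753.1)×334 + (753.1/2)×0.33×£107.00 = £3,234,452.12.
EOQ at £104.60 = 761.7 < 14000, so use break Q=14000: TC = 29,980×£104.60 + (29,980/14000.0)×334 + (14000.0/2)×0.33×£104.60 = £3,378,249.24.
EOQ at £103.20 = 766.8 < 16000, so use break Q=16000: TC = 29,980×£103.20 + (29,980/16000.0)×334 + (16000.0/2)×0.33×£103.20 = £3,367,009.83.
Lowest total cost is £3,234,452.12 at Q = 753.1.

Q* ≈ 753 cases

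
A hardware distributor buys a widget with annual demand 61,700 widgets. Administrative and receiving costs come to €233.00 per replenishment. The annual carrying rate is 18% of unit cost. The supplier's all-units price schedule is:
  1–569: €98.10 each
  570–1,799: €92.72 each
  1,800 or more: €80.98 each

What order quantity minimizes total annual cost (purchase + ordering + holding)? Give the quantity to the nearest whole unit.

Holding cost per unit per year at price C is H = 0.18·C.
For each price level, check whether its EOQ is feasible; otherwise the best quantity at that price is the breakpoint.
Tier 1 (€98.10): EOQ = 1276.0 exceeds tier's upper bound 569, so this tier is dominated.
EOQ at €92.72 = 1312.5 (feasible in tier 2): TC = 61,700×€92.72 + (61,700/1312.5)×233 + (1312.5/2)×0.18×€92.72 = €5,742,729.77.
EOQ at €80.98 = 1404.5 < 1800, so use break Q=1800: TC = 61,700×€80.98 + (61,700/1800.0)×233 + (1800.0/2)×0.18×€80.98 = €5,017,571.48.
Lowest total cost is €5,017,571.48 at Q = 1800.0.

Q* ≈ 1,800 widgets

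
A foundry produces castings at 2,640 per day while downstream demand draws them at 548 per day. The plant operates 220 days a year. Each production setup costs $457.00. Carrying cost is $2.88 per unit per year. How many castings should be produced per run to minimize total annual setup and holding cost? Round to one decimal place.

Q* ≈ 6,948.6 castings

Annual demand D = 548 × 220 = 120,560.
Production build-up factor (1 − d/p) = 1 − 548/2,640 = 0.7924.
Q* = √(2DS / (H(1 − d/p))) = √(2 × 120,560 × 457 / (2.88 × 0.7924)).
= √(110,191,840 / 2.2822) ≈ 6948.637.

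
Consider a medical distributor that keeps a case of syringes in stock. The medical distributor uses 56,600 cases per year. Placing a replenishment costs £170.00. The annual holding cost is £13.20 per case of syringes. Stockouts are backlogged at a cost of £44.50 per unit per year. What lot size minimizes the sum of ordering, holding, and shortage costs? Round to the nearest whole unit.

With planned backorders, Q* = √(2DS/H) · √((H+B)/B).
√(2DS/H) = √(2 × 56,600 × 170 / 13.2) = 1207.427.
√((H+B)/B) = √((13.2+44.5)/44.5) = 1.1387.
Q* ≈ 1374.892.

Q* ≈ 1,375 cases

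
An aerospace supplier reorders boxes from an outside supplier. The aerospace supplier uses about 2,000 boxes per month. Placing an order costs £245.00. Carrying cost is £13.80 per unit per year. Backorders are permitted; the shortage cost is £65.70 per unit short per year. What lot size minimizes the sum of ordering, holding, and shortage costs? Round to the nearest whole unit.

Q* ≈ 1,015 boxes

Annual demand D = 2,000 × 12 = 24,000.
With planned backorders, Q* = √(2DS/H) · √((H+B)/B).
√(2DS/H) = √(2 × 24,000 × 245 / 13.8) = 923.133.
√((H+B)/B) = √((13.8+65.7)/65.7) = 1.1000.
Q* ≈ 1015.465.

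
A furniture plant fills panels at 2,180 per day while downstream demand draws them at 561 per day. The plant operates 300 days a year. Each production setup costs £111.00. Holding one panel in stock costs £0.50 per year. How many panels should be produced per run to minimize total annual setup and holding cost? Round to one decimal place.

Annual demand D = 561 × 300 = 168,300.
Production build-up factor (1 − d/p) = 1 − 561/2,180 = 0.7427.
Q* = √(2DS / (H(1 − d/p))) = √(2 × 168,300 × 111 / (0.5 × 0.7427)).
= √(37,362,600 / 0.3713) ≈ 10030.865.

Q* ≈ 10,030.9 panels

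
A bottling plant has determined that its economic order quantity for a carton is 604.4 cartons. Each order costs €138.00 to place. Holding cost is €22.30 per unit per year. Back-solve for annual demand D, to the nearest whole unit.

Invert the EOQ relation Q*² = 2DS/H.
From Q* = √(2DS/H): D = Q*²H / (2S) = 604.4² × 22.3 / (2 × 138) = 29515.129.

D ≈ 29,515 cartons per year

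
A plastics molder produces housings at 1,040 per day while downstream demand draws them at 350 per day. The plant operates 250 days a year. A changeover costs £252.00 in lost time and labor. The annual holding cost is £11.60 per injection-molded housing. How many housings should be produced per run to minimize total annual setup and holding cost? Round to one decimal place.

Q* ≈ 2,393.8 housings

Annual demand D = 350 × 250 = 87,500.
Production build-up factor (1 − d/p) = 1 − 350/1,040 = 0.6635.
Q* = √(2DS / (H(1 − d/p))) = √(2 × 87,500 × 252 / (11.6 × 0.6635)).
= √(44,100,000 / 7.6962) ≈ 2393.770.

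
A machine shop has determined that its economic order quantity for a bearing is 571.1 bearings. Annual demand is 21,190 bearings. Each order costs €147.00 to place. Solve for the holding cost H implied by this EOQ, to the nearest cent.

Invert the EOQ relation Q*² = 2DS/H.
From Q* = √(2DS/H): H = 2DS / Q*² = 2 × 21,190 × 147 / 571.1² = 19.1009.

H ≈ €19.10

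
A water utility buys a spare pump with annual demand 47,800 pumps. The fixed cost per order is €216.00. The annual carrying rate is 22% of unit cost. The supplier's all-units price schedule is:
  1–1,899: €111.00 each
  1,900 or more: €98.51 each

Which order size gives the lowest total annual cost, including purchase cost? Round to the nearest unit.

Holding cost per unit per year at price C is H = 0.22·C.
For each price level, check whether its EOQ is feasible; otherwise the best quantity at that price is the breakpoint.
EOQ at €111.00 = 919.6 (feasible in tier 1): TC = 47,800×€111.00 + (47,800/919.6)×216 + (919.6/2)×0.22×€111.00 = €5,328,255.81.
EOQ at €98.51 = 976.1 < 1900, so use break Q=1900: TC = 47,800×€98.51 + (47,800/1900.0)×216 + (1900.0/2)×0.22×€98.51 = €4,734,800.70.
Lowest total cost is €4,734,800.70 at Q = 1900.0.

Q* ≈ 1,900 pumps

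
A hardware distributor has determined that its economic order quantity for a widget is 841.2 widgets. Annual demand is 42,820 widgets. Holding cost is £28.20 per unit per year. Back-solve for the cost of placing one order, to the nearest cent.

Squaring Q* = √(2DS/H) gives Q*² = 2DS/H.
From Q* = √(2DS/H): S = Q*²H / (2D) = 841.2² × 28.2 / (2 × 42,820) = 233.0081.

S ≈ £233.01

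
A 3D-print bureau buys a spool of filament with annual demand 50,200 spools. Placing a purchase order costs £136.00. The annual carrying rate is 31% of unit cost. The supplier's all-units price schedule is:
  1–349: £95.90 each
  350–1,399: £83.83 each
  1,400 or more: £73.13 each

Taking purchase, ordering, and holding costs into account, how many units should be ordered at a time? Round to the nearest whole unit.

Q* ≈ 1,400 spools

Holding cost per unit per year at price C is H = 0.31·C.
Evaluate total cost at each tier's feasible EOQ or, if the EOQ is below the tier, at the tier's minimum quantity.
Tier 1 (£95.90): EOQ = 677.7 exceeds tier's upper bound 349, so this tier is dominated.
EOQ at £83.83 = 724.9 (feasible in tier 2): TC = 50,200×£83.83 + (50,200/724.9)×136 + (724.9/2)×0.31×£83.83 = £4,227,103.22.
EOQ at £73.13 = 776.1 < 1400, so use break Q=1400: TC = 50,200×£73.13 + (50,200/1400.0)×136 + (1400.0/2)×0.31×£73.13 = £3,691,871.78.
Lowest total cost is £3,691,871.78 at Q = 1400.0.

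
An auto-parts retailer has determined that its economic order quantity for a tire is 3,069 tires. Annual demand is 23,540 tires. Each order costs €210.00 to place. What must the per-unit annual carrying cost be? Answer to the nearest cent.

H ≈ €1.05

Squaring Q* = √(2DS/H) gives Q*² = 2DS/H.
From Q* = √(2DS/H): H = 2DS / Q*² = 2 × 23,540 × 210 / 3,069² = 1.0497.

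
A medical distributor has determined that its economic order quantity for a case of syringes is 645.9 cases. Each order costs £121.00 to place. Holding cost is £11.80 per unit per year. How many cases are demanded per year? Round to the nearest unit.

D ≈ 20,342 cases per year

The basic EOQ model gives Q* = √(2DS/H); rearrange for the unknown.
From Q* = √(2DS/H): D = Q*²H / (2S) = 645.9² × 11.8 / (2 × 121) = 20342.167.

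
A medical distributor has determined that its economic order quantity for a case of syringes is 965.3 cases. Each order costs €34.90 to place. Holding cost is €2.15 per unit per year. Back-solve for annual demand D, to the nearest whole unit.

D ≈ 28,702 cases per year

Squaring Q* = √(2DS/H) gives Q*² = 2DS/H.
From Q* = √(2DS/H): D = Q*²H / (2S) = 965.3² × 2.15 / (2 × 34.9) = 28701.702.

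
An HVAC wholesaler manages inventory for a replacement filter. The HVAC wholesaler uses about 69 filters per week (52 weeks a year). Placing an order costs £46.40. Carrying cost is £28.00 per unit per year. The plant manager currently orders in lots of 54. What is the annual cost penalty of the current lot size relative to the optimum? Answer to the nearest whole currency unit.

Annual demand D = 69 × 52 = 3,588.
EOQ = √(2DS/H) = √(2 × 3,588 × 46.4 / 28) ≈ 109.05.
Cost at Q* = (D/Q*)S + (Q*/2)H = √(2DSH) ≈ £3,053.37.
Cost at Q = 54: (3,588/54)×46.4 + (54/2)×28 = £3,083.02 + £756.00 = £3,839.02.
Excess = £3,839.02 − £3,053.37 = £785.65.

Extra cost ≈ £786 per year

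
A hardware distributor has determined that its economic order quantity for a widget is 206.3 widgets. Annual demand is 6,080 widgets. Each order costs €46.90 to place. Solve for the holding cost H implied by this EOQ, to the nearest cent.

H ≈ €13.40

Invert the EOQ relation Q*² = 2DS/H.
From Q* = √(2DS/H): H = 2DS / Q*² = 2 × 6,080 × 46.9 / 206.3² = 13.4001.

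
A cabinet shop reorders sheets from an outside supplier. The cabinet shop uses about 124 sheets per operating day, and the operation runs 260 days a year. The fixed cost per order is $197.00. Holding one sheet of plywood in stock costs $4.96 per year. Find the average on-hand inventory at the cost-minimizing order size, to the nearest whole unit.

Average inventory ≈ 800 sheets

Annual demand D = 124 × 260 = 32,240.
EOQ = √(2DS/H) = √(2 × 32,240 × 197 / 4.96) ≈ 1600.31.
Average inventory = Q*/2 ≈ 1600.31 / 2 = 800.156.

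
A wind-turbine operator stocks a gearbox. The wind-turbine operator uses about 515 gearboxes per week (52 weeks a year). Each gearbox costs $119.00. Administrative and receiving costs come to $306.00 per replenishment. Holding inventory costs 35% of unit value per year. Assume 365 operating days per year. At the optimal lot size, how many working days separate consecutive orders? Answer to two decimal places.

T ≈ 8.55 days

Annual demand D = 515 × 52 = 26,780.
Holding cost H = 0.35 × $119.00 = $41.6500 per unit per year.
Q* = √(2DS/H) = √(2 × 26,780 × 306 / 41.65) ≈ 627.30.
Cycle time = Q*/D × 365 = 627.30 / 26,780 × 365 ≈ 8.550 days.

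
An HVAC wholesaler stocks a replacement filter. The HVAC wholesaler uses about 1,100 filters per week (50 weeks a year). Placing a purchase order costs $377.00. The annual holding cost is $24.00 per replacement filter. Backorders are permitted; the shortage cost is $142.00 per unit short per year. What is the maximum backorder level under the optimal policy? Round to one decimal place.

Annual demand D = 1,100 × 50 = 55,000.
With planned backorders, Q* = √(2DS/H) · √((H+B)/B).
√(2DS/H) = √(2 × 55,000 × 377 / 24) = 1314.502.
√((H+B)/B) = √((24+142)/142) = 1.0812.
Q* ≈ 1421.253.
S* = Q* · H/(H+B) = 1421.253 × 24/166 ≈ 205.482.

S* ≈ 205.5 filters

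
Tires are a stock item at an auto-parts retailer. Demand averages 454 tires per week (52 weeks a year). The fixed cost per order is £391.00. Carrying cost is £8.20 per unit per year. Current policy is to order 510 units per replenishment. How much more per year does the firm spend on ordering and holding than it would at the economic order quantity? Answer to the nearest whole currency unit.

Annual demand D = 454 × 52 = 23,608.
EOQ = √(2DS/H) = √(2 × 23,608 × 391 / 8.2) ≈ 1500.47.
Cost at Q* = (D/Q*)S + (Q*/2)H = √(2DSH) ≈ £12,303.82.
Cost at Q = 510: (23,608/510)×391 + (510/2)×8.2 = £18,099.47 + £2,091.00 = £20,190.47.
Excess = £20,190.47 − £12,303.82 = £7,886.65.

Extra cost ≈ £7,887 per year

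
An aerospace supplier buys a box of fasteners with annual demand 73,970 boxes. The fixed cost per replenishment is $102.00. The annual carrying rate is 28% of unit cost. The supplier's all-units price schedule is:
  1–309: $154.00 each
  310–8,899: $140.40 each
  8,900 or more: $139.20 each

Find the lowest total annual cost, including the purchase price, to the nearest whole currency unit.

TC* ≈ $10,409,744

Holding cost per unit per year at price C is H = 0.28·C.
Evaluate total cost at each tier's feasible EOQ or, if the EOQ is below the tier, at the tier's minimum quantity.
Tier 1 ($154.00): EOQ = 591.6 exceeds tier's upper bound 309, so this tier is dominated.
EOQ at $140.40 = 619.6 (feasible in tier 2): TC = 73,970×$140.40 + (73,970/619.6)×102 + (619.6/2)×0.28×$140.40 = $10,409,743.97.
EOQ at $139.20 = 622.2 < 8900, so use break Q=8900: TC = 73,970×$139.20 + (73,970/8900.0)×102 + (8900.0/2)×0.28×$139.20 = $10,470,914.95.
Lowest total cost among the candidates is at Q = 619.6.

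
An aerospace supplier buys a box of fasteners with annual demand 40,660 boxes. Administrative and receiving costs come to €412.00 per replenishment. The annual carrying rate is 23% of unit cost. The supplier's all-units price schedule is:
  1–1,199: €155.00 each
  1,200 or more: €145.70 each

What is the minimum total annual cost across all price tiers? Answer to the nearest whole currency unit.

Holding cost per unit per year at price C is H = 0.23·C.
Candidates are each tier's EOQ (if it falls in that tier) and each price-break quantity.
EOQ at €155.00 = 969.4 (feasible in tier 1): TC = 40,660×€155.00 + (40,660/969.4)×412 + (969.4/2)×0.23×€155.00 = €6,336,860.26.
EOQ at €145.70 = 999.9 < 1200, so use break Q=1200: TC = 40,660×€145.70 + (40,660/1200.0)×412 + (1200.0/2)×0.23×€145.70 = €5,958,228.53.
Lowest total cost among the candidates is at Q = 1200.0.

TC* ≈ €5,958,229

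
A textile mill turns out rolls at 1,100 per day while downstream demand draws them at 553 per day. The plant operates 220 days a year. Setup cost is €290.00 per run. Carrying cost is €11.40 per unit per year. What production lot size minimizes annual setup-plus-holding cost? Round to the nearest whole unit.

Annual demand D = 553 × 220 = 121,660.
Production build-up factor (1 − d/p) = 1 − 553/1,100 = 0.4973.
Q* = √(2DS / (H(1 − d/p))) = √(2 × 121,660 × 290 / (11.4 × 0.4973)).
= √(70,562,800 / 5.6689) ≈ 3528.078.

Q* ≈ 3,528 rolls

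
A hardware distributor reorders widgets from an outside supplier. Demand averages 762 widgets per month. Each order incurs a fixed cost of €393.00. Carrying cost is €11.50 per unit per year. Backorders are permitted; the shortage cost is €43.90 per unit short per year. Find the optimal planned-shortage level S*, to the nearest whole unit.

Annual demand D = 762 × 12 = 9,144.
With planned backorders, Q* = √(2DS/H) · √((H+B)/B).
√(2DS/H) = √(2 × 9,144 × 393 / 11.5) = 790.552.
√((H+B)/B) = √((11.5+43.9)/43.9) = 1.1234.
Q* ≈ 888.082.
S* = Q* · H/(H+B) = 888.082 × 11.5/55.4 ≈ 184.349.

S* ≈ 184 widgets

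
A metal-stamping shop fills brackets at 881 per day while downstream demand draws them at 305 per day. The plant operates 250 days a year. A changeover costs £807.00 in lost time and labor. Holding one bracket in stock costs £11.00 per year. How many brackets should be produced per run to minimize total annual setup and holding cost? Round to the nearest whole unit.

Annual demand D = 305 × 250 = 76,250.
Production build-up factor (1 − d/p) = 1 − 305/881 = 0.6538.
Q* = √(2DS / (H(1 − d/p))) = √(2 × 76,250 × 807 / (11 × 0.6538)).
= √(123,067,500 / 7.1918) ≈ 4136.681.

Q* ≈ 4,137 brackets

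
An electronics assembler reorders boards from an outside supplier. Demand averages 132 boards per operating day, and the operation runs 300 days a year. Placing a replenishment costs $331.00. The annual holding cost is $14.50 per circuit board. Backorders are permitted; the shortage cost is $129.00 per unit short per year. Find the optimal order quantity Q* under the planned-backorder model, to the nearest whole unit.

Q* ≈ 1,418 boards

Annual demand D = 132 × 300 = 39,600.
With planned backorders, Q* = √(2DS/H) · √((H+B)/B).
√(2DS/H) = √(2 × 39,600 × 331 / 14.5) = 1344.598.
√((H+B)/B) = √((14.5+129)/129) = 1.0547.
Q* ≈ 1418.155.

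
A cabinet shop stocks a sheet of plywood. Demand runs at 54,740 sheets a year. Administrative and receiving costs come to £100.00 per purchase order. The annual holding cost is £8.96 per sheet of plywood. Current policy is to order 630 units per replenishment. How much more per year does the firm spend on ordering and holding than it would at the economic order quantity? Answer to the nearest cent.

EOQ = √(2DS/H) = √(2 × 54,740 × 100 / 8.96) ≈ 1105.38.
Cost at Q* = (D/Q*)S + (Q*/2)H = √(2DSH) ≈ £9,904.25.
Cost at Q = 630: (54,740/630)×100 + (630/2)×8.96 = £8,688.89 + £2,822.40 = £11,511.29.
Excess = £11,511.29 − £9,904.25 = £1,607.04.

Extra cost ≈ £1,607.04 per year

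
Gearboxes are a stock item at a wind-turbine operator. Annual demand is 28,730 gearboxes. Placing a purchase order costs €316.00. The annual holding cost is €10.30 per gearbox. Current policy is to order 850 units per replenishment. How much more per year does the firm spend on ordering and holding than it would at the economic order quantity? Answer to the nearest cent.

EOQ = √(2DS/H) = √(2 × 28,730 × 316 / 10.3) ≈ 1327.72.
Cost at Q* = (D/Q*)S + (Q*/2)H = √(2DSH) ≈ €13,675.56.
Cost at Q = 850: (28,730/850)×316 + (850/2)×10.3 = €10,680.80 + €4,377.50 = €15,058.30.
Excess = €15,058.30 − €13,675.56 = €1,382.74.

Extra cost ≈ €1,382.74 per year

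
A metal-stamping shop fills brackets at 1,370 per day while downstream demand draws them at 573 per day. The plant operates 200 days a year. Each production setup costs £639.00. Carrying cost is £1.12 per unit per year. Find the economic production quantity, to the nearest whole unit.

Annual demand D = 573 × 200 = 114,600.
Production build-up factor (1 − d/p) = 1 − 573/1,370 = 0.5818.
Q* = √(2DS / (H(1 − d/p))) = √(2 × 114,600 × 639 / (1.12 × 0.5818)).
= √(146,458,800 / 0.6516) ≈ 14992.700.

Q* ≈ 14,993 brackets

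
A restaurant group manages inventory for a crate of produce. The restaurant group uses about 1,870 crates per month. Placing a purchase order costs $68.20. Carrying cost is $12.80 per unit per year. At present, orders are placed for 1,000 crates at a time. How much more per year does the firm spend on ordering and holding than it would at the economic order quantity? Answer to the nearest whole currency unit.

Annual demand D = 1,870 × 12 = 22,440.
EOQ = √(2DS/H) = √(2 × 22,440 × 68.2 / 12.8) ≈ 489.01.
Cost at Q* = (D/Q*)S + (Q*/2)H = √(2DSH) ≈ $6,259.27.
Cost at Q = 1,000: (22,440/1,000)×68.2 + (1,000/2)×12.8 = $1,530.41 + $6,400.00 = $7,930.41.
Excess = $7,930.41 − $6,259.27 = $1,671.14.

Extra cost ≈ $1,671 per year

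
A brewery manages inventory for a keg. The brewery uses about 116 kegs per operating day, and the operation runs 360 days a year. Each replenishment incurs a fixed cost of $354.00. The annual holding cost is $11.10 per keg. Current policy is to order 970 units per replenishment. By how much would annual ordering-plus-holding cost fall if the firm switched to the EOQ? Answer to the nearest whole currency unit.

Annual demand D = 116 × 360 = 41,760.
EOQ = √(2DS/H) = √(2 × 41,760 × 354 / 11.1) ≈ 1632.06.
Cost at Q* = (D/Q*)S + (Q*/2)H = √(2DSH) ≈ $18,115.84.
Cost at Q = 970: (41,760/970)×354 + (970/2)×11.1 = $15,240.25 + $5,383.50 = $20,623.75.
Excess = $20,623.75 − $18,115.84 = $2,507.91.

Extra cost ≈ $2,508 per year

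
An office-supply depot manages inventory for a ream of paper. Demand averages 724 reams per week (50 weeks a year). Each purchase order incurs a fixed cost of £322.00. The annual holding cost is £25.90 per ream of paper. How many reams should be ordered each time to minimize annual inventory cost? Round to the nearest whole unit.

Q* ≈ 949 reams

Annual demand D = 724 × 50 = 36,200.
EOQ = √(2DS / H) = √(2 × 36,200 × 322 / 25.9).
= √(23,312,800 / 25.9) = √900,108.1081 ≈ 948.740.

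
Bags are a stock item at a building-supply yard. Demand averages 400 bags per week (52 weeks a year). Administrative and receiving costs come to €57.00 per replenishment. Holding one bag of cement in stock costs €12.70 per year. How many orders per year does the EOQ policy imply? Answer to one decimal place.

N ≈ 48.1 orders per year

Annual demand D = 400 × 52 = 20,800.
EOQ = √(2DS/H) = √(2 × 20,800 × 57 / 12.7) ≈ 432.10.
Orders per year = D / Q* = 20,800 / 432.10 ≈ 48.137.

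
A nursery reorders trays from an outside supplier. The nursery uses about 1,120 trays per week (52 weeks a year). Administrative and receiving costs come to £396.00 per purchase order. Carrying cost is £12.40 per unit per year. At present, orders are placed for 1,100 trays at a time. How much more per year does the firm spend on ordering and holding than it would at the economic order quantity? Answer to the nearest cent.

Extra cost ≈ £3,870.64 per year

Annual demand D = 1,120 × 52 = 58,240.
EOQ = √(2DS/H) = √(2 × 58,240 × 396 / 12.4) ≈ 1928.69.
Cost at Q* = (D/Q*)S + (Q*/2)H = √(2DSH) ≈ £23,915.76.
Cost at Q = 1,100: (58,240/1,100)×396 + (1,100/2)×12.4 = £20,966.40 + £6,820.00 = £27,786.40.
Excess = £27,786.40 − £23,915.76 = £3,870.64.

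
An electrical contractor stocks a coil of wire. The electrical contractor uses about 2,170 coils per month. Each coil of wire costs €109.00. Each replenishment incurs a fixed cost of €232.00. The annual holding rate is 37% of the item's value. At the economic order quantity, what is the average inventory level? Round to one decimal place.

Annual demand D = 2,170 × 12 = 26,040.
Holding cost H = 0.37 × €109.00 = €40.3300 per unit per year.
The optimal lot size = √(2DS/H) = √(2 × 26,040 × 232 / 40.33) ≈ 547.35.
Average inventory = Q*/2 ≈ 547.35 / 2 = 273.675.

Average inventory ≈ 273.7 coils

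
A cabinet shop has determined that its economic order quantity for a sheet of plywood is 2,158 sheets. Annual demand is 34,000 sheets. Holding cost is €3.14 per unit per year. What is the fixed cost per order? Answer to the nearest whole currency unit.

S ≈ €215

Invert the EOQ relation Q*² = 2DS/H.
From Q* = √(2DS/H): S = Q*²H / (2D) = 2,158² × 3.14 / (2 × 34,000) = 215.0422.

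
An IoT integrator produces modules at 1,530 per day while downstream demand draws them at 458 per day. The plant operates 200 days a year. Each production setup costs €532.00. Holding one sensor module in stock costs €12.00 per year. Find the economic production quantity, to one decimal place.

Annual demand D = 458 × 200 = 91,600.
Production build-up factor (1 − d/p) = 1 − 458/1,530 = 0.7007.
Q* = √(2DS / (H(1 − d/p))) = √(2 × 91,600 × 532 / (12 × 0.7007)).
= √(97,462,400 / 8.4078) ≈ 3404.680.

Q* ≈ 3,404.7 modules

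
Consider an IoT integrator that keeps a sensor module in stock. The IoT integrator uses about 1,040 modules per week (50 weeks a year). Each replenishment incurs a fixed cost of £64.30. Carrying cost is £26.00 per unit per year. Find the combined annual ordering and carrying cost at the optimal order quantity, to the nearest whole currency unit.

Annual demand D = 1,040 × 50 = 52,000.
Q* = √(2DS/H) = √(2 × 52,000 × 64.3 / 26) ≈ 507.15.
At Q*, ordering cost (D/Q*)S equals holding cost (Q*/2)H, each = √(DSH/2).
Minimum total = √(2DSH) = √(2 × 52,000 × 64.3 × 26) ≈ 13185.871.

TC* ≈ £13,186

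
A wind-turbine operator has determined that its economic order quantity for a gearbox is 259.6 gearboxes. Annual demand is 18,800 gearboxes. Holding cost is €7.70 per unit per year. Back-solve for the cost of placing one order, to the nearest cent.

The basic EOQ model gives Q* = √(2DS/H); rearrange for the unknown.
From Q* = √(2DS/H): S = Q*²H / (2D) = 259.6² × 7.7 / (2 × 18,800) = 13.8011.

S ≈ €13.80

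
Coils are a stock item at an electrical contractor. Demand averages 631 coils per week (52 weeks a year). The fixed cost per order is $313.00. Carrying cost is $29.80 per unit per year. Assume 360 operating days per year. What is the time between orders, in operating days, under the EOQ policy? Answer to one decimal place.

T ≈ 9.1 days

Annual demand D = 631 × 52 = 32,812.
The optimal lot size = √(2DS/H) = √(2 × 32,812 × 313 / 29.8) ≈ 830.22.
Cycle time = Q*/D × 360 = 830.22 / 32,812 × 360 ≈ 9.109 days.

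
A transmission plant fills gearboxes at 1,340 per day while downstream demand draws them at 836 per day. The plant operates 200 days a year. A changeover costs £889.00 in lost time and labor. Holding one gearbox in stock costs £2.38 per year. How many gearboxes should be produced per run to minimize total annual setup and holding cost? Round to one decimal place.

Annual demand D = 836 × 200 = 167,200.
Production build-up factor (1 − d/p) = 1 − 836/1,340 = 0.3761.
Q* = √(2DS / (H(1 − d/p))) = √(2 × 167,200 × 889 / (2.38 × 0.3761)).
= √(297,281,600 / 0.8952) ≈ 18223.537.

Q* ≈ 18,223.5 gearboxes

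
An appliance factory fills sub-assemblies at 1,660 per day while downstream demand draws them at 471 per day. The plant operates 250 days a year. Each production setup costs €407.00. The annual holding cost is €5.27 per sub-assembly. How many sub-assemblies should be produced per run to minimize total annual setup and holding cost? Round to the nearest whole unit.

Q* ≈ 5,039 sub-assemblies

Annual demand D = 471 × 250 = 117,750.
Production build-up factor (1 − d/p) = 1 − 471/1,660 = 0.7163.
Q* = √(2DS / (H(1 − d/p))) = √(2 × 117,750 × 407 / (5.27 × 0.7163)).
= √(95,848,500 / 3.7747) ≈ 5039.071.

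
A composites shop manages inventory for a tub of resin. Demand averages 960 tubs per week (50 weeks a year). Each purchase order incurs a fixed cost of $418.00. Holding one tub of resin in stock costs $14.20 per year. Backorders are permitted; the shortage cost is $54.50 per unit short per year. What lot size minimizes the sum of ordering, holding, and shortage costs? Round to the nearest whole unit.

Annual demand D = 960 × 50 = 48,000.
With planned backorders, Q* = √(2DS/H) · √((H+B)/B).
√(2DS/H) = √(2 × 48,000 × 418 / 14.2) = 1681.046.
√((H+B)/B) = √((14.2+54.5)/54.5) = 1.1227.
Q* ≈ 1887.382.

Q* ≈ 1,887 tubs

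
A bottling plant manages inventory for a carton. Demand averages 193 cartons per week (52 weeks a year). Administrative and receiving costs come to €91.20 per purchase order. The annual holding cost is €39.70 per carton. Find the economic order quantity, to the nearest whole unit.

Annual demand D = 193 × 52 = 10,036.
EOQ = √(2DS / H) = √(2 × 10,036 × 91.2 / 39.7).
= √(1,830,566.4 / 39.7) = √46,109.9849 ≈ 214.732.

Q* ≈ 215 cartons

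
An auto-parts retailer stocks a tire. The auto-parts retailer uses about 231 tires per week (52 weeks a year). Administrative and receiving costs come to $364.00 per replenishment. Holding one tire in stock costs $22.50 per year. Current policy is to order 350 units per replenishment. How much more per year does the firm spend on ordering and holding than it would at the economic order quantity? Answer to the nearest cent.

Extra cost ≈ $2,402.99 per year

Annual demand D = 231 × 52 = 12,012.
EOQ = √(2DS/H) = √(2 × 12,012 × 364 / 22.5) ≈ 623.42.
Cost at Q* = (D/Q*)S + (Q*/2)H = √(2DSH) ≈ $14,026.99.
Cost at Q = 350: (12,012/350)×364 + (350/2)×22.5 = $12,492.48 + $3,937.50 = $16,429.98.
Excess = $16,429.98 − $14,026.99 = $2,402.99.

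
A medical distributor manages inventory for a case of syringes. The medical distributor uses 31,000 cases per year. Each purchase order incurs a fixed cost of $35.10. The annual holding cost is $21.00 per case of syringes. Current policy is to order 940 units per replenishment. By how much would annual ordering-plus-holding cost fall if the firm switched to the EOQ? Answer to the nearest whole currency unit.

Extra cost ≈ $4,267 per year

EOQ = √(2DS/H) = √(2 × 31,000 × 35.1 / 21) ≈ 321.91.
Cost at Q* = (D/Q*)S + (Q*/2)H = √(2DSH) ≈ $6,760.19.
Cost at Q = 940: (31,000/940)×35.1 + (940/2)×21 = $1,157.55 + $9,870.00 = $11,027.55.
Excess = $11,027.55 − $6,760.19 = $4,267.36.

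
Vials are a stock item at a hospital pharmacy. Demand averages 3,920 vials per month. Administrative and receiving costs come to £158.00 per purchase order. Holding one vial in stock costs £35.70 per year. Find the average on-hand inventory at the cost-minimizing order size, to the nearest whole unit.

Average inventory ≈ 323 vials

Annual demand D = 3,920 × 12 = 47,040.
Q* = √(2DS/H) = √(2 × 47,040 × 158 / 35.7) ≈ 645.27.
Average inventory = Q*/2 ≈ 645.27 / 2 = 322.636.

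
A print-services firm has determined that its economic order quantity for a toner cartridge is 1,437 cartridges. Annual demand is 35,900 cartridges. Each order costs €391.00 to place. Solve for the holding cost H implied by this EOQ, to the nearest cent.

The basic EOQ model gives Q* = √(2DS/H); rearrange for the unknown.
From Q* = √(2DS/H): H = 2DS / Q*² = 2 × 35,900 × 391 / 1,437² = 13.5953.

H ≈ €13.60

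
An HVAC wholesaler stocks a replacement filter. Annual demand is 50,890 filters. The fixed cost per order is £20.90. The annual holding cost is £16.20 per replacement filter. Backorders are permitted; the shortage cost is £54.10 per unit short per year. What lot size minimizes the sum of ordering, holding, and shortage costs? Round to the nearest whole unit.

With planned backorders, Q* = √(2DS/H) · √((H+B)/B).
√(2DS/H) = √(2 × 50,890 × 20.9 / 16.2) = 362.366.
√((H+B)/B) = √((16.2+54.1)/54.1) = 1.1399.
Q* ≈ 413.072.

Q* ≈ 413 filters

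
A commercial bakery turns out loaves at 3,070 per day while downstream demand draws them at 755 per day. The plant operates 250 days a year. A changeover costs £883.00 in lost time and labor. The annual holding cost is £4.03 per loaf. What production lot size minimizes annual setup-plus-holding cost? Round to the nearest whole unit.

Q* ≈ 10,473 loaves

Annual demand D = 755 × 250 = 188,750.
Production build-up factor (1 − d/p) = 1 − 755/3,070 = 0.7541.
Q* = √(2DS / (H(1 − d/p))) = √(2 × 188,750 × 883 / (4.03 × 0.7541)).
= √(333,332,500 / 3.0389) ≈ 10473.214.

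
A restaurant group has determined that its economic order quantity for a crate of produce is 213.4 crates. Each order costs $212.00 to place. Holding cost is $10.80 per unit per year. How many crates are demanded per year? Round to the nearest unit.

Invert the EOQ relation Q*² = 2DS/H.
From Q* = √(2DS/H): D = Q*²H / (2S) = 213.4² × 10.8 / (2 × 212) = 1159.970.

D ≈ 1,160 crates per year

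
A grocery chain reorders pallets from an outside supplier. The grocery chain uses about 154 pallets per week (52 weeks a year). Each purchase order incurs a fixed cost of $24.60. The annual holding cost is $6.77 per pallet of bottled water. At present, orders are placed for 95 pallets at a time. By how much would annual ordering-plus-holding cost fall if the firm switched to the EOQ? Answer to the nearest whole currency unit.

Annual demand D = 154 × 52 = 8,008.
EOQ = √(2DS/H) = √(2 × 8,008 × 24.6 / 6.77) ≈ 241.24.
Cost at Q* = (D/Q*)S + (Q*/2)H = √(2DSH) ≈ $1,633.20.
Cost at Q = 95: (8,008/95)×24.6 + (95/2)×6.77 = $2,073.65 + $321.57 = $2,395.23.
Excess = $2,395.23 − $1,633.20 = $762.03.

Extra cost ≈ $762 per year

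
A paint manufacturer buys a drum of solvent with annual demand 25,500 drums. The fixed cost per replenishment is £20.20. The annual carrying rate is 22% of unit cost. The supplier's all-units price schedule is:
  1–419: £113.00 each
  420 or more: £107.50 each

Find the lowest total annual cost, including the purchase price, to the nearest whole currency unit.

Holding cost per unit per year at price C is H = 0.22·C.
For each price level, check whether its EOQ is feasible; otherwise the best quantity at that price is the breakpoint.
EOQ at £113.00 = 203.6 (feasible in tier 1): TC = 25,500×£113.00 + (25,500/203.6)×20.2 + (203.6/2)×0.22×£113.00 = £2,886,560.71.
EOQ at £107.50 = 208.7 < 420, so use break Q=420: TC = 25,500×£107.50 + (25,500/420.0)×20.2 + (420.0/2)×0.22×£107.50 = £2,747,442.93.
Lowest total cost among the candidates is at Q = 420.0.

TC* ≈ £2,747,443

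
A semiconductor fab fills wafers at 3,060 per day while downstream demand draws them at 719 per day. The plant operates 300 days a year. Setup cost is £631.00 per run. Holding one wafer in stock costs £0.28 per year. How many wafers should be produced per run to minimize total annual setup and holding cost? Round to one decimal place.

Q* ≈ 35,648.0 wafers

Annual demand D = 719 × 300 = 215,700.
Production build-up factor (1 − d/p) = 1 − 719/3,060 = 0.7650.
Q* = √(2DS / (H(1 − d/p))) = √(2 × 215,700 × 631 / (0.28 × 0.7650)).
= √(272,213,400 / 0.2142) ≈ 35648.047.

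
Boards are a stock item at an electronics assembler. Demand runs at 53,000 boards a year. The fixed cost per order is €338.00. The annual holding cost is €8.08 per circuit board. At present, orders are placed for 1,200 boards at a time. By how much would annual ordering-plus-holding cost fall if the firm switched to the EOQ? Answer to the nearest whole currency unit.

EOQ = √(2DS/H) = √(2 × 53,000 × 338 / 8.08) ≈ 2105.74.
Cost at Q* = (D/Q*)S + (Q*/2)H = √(2DSH) ≈ €17,014.41.
Cost at Q = 1,200: (53,000/1,200)×338 + (1,200/2)×8.08 = €14,928.33 + €4,848.00 = €19,776.33.
Excess = €19,776.33 − €17,014.41 = €2,761.92.

Extra cost ≈ €2,762 per year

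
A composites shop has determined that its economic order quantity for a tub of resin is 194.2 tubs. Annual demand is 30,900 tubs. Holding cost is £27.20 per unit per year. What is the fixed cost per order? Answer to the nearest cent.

S ≈ £16.60

The basic EOQ model gives Q* = √(2DS/H); rearrange for the unknown.
From Q* = √(2DS/H): S = Q*²H / (2D) = 194.2² × 27.2 / (2 × 30,900) = 16.5989.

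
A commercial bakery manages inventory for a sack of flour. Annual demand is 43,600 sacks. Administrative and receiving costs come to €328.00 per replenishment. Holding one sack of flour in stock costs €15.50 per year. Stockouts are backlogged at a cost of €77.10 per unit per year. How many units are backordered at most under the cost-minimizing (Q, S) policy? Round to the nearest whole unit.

With planned backorders, Q* = √(2DS/H) · √((H+B)/B).
√(2DS/H) = √(2 × 43,600 × 328 / 15.5) = 1358.405.
√((H+B)/B) = √((15.5+77.1)/77.1) = 1.0959.
Q* ≈ 1488.701.
S* = Q* · H/(H+B) = 1488.701 × 15.5/92.6 ≈ 249.189.

S* ≈ 249 sacks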